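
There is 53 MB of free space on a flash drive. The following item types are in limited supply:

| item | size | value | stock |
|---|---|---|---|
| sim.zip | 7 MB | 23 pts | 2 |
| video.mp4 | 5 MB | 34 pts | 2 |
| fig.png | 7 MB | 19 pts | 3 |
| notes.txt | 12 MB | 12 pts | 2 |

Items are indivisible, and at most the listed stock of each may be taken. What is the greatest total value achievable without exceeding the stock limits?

171 pts

Best selections within size 53 and stock limits:
- 2×sim.zip + 2×video.mp4 + 3×fig.png: size 45, value 171
- 2×sim.zip + 2×video.mp4 + 2×fig.png + 1×notes.txt: size 50, value 164
- 1×sim.zip + 2×video.mp4 + 3×fig.png + 1×notes.txt: size 50, value 160
Best: 171 pts.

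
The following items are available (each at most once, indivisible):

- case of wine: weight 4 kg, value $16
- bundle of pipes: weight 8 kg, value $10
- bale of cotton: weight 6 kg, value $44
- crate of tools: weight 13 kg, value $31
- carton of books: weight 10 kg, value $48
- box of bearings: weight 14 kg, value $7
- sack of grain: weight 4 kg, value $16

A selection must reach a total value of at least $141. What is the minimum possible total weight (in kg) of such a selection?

Subsets with value ≥ 141, sorted by total weight:
- case of wine+bale of cotton+crate of tools+carton of books+sack of grain: weight 37, value 155
- case of wine+bundle of pipes+bale of cotton+crate of tools+carton of books: weight 41, value 149
Minimum weight: 37 kg.

37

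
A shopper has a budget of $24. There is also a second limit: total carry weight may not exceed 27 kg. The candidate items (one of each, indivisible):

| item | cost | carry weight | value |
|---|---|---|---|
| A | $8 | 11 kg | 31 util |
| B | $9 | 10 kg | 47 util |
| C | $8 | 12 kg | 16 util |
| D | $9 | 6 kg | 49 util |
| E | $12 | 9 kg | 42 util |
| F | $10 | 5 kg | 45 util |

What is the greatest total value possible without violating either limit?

Feasible sets respecting both limits:
- B+D: cost 18, carry weight 16, value 96
- D+F: cost 19, carry weight 11, value 94
- B+F: cost 19, carry weight 15, value 92
Best: 96 util.

96 util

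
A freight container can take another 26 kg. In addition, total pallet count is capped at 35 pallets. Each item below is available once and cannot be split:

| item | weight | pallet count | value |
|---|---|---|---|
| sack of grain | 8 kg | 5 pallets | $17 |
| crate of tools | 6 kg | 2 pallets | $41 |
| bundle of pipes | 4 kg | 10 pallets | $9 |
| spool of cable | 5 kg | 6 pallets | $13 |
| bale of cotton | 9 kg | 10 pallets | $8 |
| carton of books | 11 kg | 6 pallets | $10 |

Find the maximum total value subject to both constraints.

Feasible sets respecting both limits:
- sack of grain+crate of tools+bundle of pipes+spool of cable: weight 23, pallet count 23, value 80
- crate of tools+bundle of pipes+spool of cable+carton of books: weight 26, pallet count 24, value 73
- sack of grain+crate of tools+spool of cable: weight 19, pallet count 13, value 71
Best: $80.

$80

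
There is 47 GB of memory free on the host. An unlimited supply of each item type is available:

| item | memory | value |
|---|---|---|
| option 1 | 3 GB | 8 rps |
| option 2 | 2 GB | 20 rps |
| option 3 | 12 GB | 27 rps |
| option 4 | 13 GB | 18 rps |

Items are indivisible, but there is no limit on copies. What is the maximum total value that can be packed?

Best value-per-unit is option 2 at 20/2, and filling with it alone uses memory 23×2=46. No mix of the others beats 23×20 = 460.

460 rps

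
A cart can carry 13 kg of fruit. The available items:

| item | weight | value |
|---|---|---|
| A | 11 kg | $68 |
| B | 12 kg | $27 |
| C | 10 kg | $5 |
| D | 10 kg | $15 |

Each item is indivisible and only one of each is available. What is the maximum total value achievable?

$68

Check high-value combinations within 13 kg:
- A: weight 11, value 68
- B: weight 12, value 27
- D: weight 10, value 15
Best: $68.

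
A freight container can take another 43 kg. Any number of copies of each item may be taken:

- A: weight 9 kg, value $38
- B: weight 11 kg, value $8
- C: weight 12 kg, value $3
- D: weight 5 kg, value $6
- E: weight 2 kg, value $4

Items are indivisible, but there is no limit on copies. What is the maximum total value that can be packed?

Best value-per-unit is A at 38/9; filling with it alone gives 4×38 = 152.
Optimal mix: 4×A + 3×E → weight 42, value 164.

$164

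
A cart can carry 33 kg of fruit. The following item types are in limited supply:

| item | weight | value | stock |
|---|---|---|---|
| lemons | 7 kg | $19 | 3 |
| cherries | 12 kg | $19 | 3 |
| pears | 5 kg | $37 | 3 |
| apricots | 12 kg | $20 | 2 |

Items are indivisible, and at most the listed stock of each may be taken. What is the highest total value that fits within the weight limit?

$149

Best selections within weight 33 and stock limits:
- 2×lemons + 3×pears: weight 29, value 149
- 3×pears + 1×apricots: weight 27, value 131
- 3×lemons + 2×pears: weight 31, value 131
- 1×lemons + 3×pears: weight 22, value 130
Best: $149.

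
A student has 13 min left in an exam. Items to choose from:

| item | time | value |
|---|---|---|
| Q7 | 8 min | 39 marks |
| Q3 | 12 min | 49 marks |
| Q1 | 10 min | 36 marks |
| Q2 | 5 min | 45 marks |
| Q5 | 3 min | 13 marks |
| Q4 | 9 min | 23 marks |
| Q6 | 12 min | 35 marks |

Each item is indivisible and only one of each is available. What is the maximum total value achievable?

Check high-value combinations within 13 min:
- Q7+Q2: time 8+5=13, value 39+45=84
- Q2+Q5: time 5+3=8, value 45+13=58
- Q7+Q5: time 8+3=11, value 39+13=52
Best: 84 marks.

84 marks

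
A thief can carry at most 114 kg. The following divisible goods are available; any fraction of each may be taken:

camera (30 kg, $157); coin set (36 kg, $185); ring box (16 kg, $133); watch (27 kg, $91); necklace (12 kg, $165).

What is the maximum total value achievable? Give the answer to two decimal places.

707.41

Take in order of value per unit:
- necklace (165/12 per unit): all 12 → value 165, running total 165.00
- ring box (133/16 per unit): all 16 → value 133, running total 298.00
- camera (157/30 per unit): all 30 → value 157, running total 455.00
- coin set (185/36 per unit): all 36 → value 185, running total 640.00
- watch (91/27 per unit): 20 of 27 → value 20×91/27 = 67.4074, running total 707.41
Total 707.41.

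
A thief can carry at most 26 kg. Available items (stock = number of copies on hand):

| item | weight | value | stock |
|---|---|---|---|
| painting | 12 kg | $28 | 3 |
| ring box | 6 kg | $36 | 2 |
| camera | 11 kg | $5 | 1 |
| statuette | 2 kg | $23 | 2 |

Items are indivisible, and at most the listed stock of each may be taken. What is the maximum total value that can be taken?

Best selections within weight 26 and stock limits:
- 1×painting + 2×ring box + 1×statuette: weight 26, value 123
- 2×ring box + 2×statuette: weight 16, value 118
- 1×painting + 1×ring box + 2×statuette: weight 22, value 110
Best: $123.

$123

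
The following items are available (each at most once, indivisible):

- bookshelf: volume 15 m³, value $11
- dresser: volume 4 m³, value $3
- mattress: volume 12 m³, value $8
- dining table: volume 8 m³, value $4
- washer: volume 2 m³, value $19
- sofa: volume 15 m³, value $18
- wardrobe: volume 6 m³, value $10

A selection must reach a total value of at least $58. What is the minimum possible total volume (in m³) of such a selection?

Subsets with value ≥ 58, sorted by total volume:
- bookshelf+washer+sofa+wardrobe: volume 38, value 58
- dresser+mattress+washer+sofa+wardrobe: volume 39, value 58
- bookshelf+dresser+washer+sofa+wardrobe: volume 42, value 61
Minimum volume: 38 m³.

38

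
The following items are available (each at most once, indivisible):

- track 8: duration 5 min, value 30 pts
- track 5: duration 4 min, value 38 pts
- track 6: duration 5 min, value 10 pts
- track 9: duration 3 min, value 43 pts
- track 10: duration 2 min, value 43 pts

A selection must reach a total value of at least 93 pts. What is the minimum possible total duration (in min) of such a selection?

Subsets with value ≥ 93, sorted by total duration:
- track 5+track 9+track 10: duration 9, value 124
- track 8+track 9+track 10: duration 10, value 116
- track 6+track 9+track 10: duration 10, value 96
Minimum duration: 9 min.

9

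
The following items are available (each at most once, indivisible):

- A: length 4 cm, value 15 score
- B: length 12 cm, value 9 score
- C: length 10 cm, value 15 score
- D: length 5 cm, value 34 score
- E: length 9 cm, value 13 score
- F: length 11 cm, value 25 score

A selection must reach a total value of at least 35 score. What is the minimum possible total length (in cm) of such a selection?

9

Subsets with value ≥ 35, sorted by total length:
- A+D: length 9, value 49
- D+E: length 14, value 47
- C+D: length 15, value 49
- A+F: length 15, value 40
Minimum length: 9 cm.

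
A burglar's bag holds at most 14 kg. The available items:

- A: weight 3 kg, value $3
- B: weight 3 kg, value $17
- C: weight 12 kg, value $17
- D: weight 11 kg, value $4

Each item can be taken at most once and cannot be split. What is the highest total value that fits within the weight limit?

Check high-value combinations within 14 kg:
- B+D: weight 3+11=14, value 17+4=21
- A+B: weight 3+3=6, value 3+17=20
- B: weight 3, value 17
- C: weight 12, value 17
Best: $21.

$21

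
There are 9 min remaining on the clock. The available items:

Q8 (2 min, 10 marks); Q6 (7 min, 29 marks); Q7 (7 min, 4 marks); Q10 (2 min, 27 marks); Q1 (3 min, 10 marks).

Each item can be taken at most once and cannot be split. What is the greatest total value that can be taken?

56 marks

Check high-value combinations within 9 min:
- Q6+Q10: time 7+2=9, value 29+27=56
- Q8+Q10+Q1: time 2+2+3=7, value 10+27+10=47
- Q8+Q6: time 2+7=9, value 10+29=39
- Q8+Q10: time 2+2=4, value 10+27=37
- Q10+Q1: time 2+3=5, value 27+10=37
Best: 56 marks.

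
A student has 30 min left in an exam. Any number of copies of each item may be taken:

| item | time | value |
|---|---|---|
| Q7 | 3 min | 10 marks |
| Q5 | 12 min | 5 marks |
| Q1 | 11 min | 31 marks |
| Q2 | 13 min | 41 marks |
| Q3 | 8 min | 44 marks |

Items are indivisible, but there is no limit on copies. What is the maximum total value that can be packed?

Best value-per-unit is Q3 at 44/8; filling with it alone gives 3×44 = 132.
Optimal mix: 2×Q7 + 3×Q3 → time 30, value 152.

152 marks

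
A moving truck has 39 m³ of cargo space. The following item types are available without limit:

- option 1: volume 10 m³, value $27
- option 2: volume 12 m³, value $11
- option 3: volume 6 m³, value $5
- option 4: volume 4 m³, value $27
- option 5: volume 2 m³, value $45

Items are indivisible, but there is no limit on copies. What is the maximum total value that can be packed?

$855

Best value-per-unit is option 5 at 45/2, and filling with it alone uses volume 19×2=38. No mix of the others beats 19×45 = 855.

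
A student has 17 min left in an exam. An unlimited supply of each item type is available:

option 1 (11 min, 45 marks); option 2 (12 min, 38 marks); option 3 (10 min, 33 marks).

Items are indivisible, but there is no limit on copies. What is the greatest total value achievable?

Best value-per-unit is option 1 at 45/11, and filling with it alone uses time 1×11=11. No mix of the others beats 1×45 = 45.

45 marks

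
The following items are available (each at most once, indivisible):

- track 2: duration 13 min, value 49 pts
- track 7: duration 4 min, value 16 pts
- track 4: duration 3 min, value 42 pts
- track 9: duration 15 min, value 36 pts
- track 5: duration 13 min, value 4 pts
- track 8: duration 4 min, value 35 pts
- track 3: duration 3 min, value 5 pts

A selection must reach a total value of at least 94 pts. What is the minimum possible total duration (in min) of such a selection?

Subsets with value ≥ 94, sorted by total duration:
- track 7+track 4+track 8+track 3: duration 14, value 98
- track 2+track 4+track 3: duration 19, value 96
- track 2+track 4+track 8: duration 20, value 126
Minimum duration: 14 min.

14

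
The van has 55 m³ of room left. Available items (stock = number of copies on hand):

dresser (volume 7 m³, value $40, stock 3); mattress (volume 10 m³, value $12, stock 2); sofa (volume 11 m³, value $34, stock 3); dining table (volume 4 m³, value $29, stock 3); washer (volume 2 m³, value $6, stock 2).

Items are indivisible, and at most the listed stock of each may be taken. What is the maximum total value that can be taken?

$275

Top feasible selections:
- 3×dresser + 2×sofa + 3×dining table: volume 55, value 275
- 3×dresser + 2×sofa + 2×dining table + 2×washer: volume 55, value 258
- 3×dresser + 1×sofa + 3×dining table + 2×washer: volume 48, value 253
- 3×dresser + 1×mattress + 1×sofa + 3×dining table: volume 54, value 253
Best: $275.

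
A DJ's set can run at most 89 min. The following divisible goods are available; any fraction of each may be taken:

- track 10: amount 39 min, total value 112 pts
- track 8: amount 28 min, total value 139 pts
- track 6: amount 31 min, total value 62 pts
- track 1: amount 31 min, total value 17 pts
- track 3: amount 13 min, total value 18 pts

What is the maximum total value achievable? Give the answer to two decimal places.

295.00

Take in order of value per unit:
- track 8 (139/28 per unit): all 28 → value 139, running total 139.00
- track 10 (112/39 per unit): all 39 → value 112, running total 251.00
- track 6 (62/31 per unit): 22 of 31 → value 22×62/31 = 44.0000, running total 295.00
Total 295.00.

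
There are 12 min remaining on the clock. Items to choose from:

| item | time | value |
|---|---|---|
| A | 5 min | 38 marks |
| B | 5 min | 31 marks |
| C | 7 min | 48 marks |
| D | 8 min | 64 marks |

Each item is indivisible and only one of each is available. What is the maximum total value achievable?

86 marks

Check high-value combinations within 12 min:
- A+C: time 5+7=12, value 38+48=86
- B+C: time 5+7=12, value 31+48=79
- A+B: time 5+5=10, value 38+31=69
Best: 86 marks.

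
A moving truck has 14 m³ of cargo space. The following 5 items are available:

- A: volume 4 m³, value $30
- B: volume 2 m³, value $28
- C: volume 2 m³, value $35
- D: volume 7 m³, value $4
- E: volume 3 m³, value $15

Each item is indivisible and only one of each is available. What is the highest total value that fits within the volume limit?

This is a 0/1 knapsack; check combinations near the capacity.
- A+B+C+E: volume 4+2+2+3=11, value 30+28+35+15=108
- A+B+C: volume 4+2+2=8, value 30+28+35=93
- B+C+D+E: volume 2+2+7+3=14, value 28+35+4+15=82
- A+C+E: volume 4+2+3=9, value 30+35+15=80
Best: $108.

$108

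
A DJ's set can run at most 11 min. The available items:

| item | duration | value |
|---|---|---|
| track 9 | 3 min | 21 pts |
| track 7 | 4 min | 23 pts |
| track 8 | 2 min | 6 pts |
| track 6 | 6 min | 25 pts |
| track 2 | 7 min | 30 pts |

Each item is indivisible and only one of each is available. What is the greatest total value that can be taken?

Check high-value combinations within 11 min:
- track 7+track 2: duration 4+7=11, value 23+30=53
- track 9+track 8+track 6: duration 3+2+6=11, value 21+6+25=52
- track 9+track 2: duration 3+7=10, value 21+30=51
- track 9+track 7+track 8: duration 3+4+2=9, value 21+23+6=50
Best: 53 pts.

53 pts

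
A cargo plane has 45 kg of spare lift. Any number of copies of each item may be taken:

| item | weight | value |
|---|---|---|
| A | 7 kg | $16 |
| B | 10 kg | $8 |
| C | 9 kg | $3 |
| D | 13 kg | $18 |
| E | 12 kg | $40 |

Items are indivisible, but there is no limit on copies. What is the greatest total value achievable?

$136

Best value-per-unit is E at 40/12; filling with it alone gives 3×40 = 120.
Optimal mix: 1×A + 3×E → weight 43, value 136.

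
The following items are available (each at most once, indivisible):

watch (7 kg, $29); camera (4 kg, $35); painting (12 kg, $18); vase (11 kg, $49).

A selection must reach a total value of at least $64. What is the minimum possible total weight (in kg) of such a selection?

11

Subsets with value ≥ 64, sorted by total weight:
- watch+camera: weight 11, value 64
- camera+vase: weight 15, value 84
- watch+vase: weight 18, value 78
- watch+camera+vase: weight 22, value 113
Minimum weight: 11 kg.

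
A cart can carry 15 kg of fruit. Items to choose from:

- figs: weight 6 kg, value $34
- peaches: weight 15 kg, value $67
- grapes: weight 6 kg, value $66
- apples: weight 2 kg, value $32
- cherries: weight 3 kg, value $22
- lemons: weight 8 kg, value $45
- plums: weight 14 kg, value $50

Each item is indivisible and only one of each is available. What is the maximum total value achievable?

Check high-value combinations within 15 kg:
- figs+grapes+apples: weight 6+6+2=14, value 34+66+32=132
- figs+grapes+cherries: weight 6+6+3=15, value 34+66+22=122
- grapes+apples+cherries: weight 6+2+3=11, value 66+32+22=120
- grapes+lemons: weight 6+8=14, value 66+45=111
- figs+grapes: weight 6+6=12, value 34+66=100
Best: $132.

$132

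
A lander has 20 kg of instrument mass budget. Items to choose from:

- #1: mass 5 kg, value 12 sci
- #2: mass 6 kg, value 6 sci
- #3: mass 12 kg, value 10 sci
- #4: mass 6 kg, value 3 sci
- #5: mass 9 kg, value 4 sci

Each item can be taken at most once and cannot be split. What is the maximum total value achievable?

22 sci

Check high-value combinations within 20 kg:
- #1+#3: mass 5+12=17, value 12+10=22
- #1+#2+#5: mass 5+6+9=20, value 12+6+4=22
- #1+#2+#4: mass 5+6+6=17, value 12+6+3=21
- #1+#4+#5: mass 5+6+9=20, value 12+3+4=19
Best: 22 sci.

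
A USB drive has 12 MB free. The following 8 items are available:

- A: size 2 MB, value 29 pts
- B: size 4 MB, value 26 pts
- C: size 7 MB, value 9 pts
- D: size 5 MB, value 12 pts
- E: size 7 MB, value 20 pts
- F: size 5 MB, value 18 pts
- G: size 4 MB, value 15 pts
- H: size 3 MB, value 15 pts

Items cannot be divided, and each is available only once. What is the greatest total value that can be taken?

73 pts

Check high-value combinations within 12 MB:
- A+B+F: size 2+4+5=11, value 29+26+18=73
- A+B+H: size 2+4+3=9, value 29+26+15=70
- A+B+G: size 2+4+4=10, value 29+26+15=70
- A+B+D: size 2+4+5=11, value 29+26+12=67
Best: 73 pts.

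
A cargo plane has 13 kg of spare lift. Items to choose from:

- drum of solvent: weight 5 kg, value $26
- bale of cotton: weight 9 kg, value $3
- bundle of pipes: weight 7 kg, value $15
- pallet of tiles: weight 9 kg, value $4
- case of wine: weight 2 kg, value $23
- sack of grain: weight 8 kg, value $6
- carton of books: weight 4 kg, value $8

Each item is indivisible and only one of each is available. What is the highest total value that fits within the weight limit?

This is a 0/1 knapsack; check combinations near the capacity.
- drum of solvent+case of wine+carton of books: weight 5+2+4=11, value 26+23+8=57
- drum of solvent+case of wine: weight 5+2=7, value 26+23=49
- bundle of pipes+case of wine+carton of books: weight 7+2+4=13, value 15+23+8=46
- drum of solvent+bundle of pipes: weight 5+7=12, value 26+15=41
Best: $57.

$57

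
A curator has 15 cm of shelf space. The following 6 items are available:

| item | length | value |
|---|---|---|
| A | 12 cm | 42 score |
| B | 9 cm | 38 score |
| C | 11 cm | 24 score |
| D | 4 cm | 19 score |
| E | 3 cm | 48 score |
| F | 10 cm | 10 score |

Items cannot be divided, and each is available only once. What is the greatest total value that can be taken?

Check high-value combinations within 15 cm:
- A+E: length 12+3=15, value 42+48=90
- B+E: length 9+3=12, value 38+48=86
- C+E: length 11+3=14, value 24+48=72
Best: 90 score.

90 score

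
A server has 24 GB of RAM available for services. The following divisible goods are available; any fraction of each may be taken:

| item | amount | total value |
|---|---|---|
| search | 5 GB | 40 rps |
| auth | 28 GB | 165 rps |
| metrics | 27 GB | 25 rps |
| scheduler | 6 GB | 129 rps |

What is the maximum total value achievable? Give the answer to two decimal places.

Take in order of value per unit:
- scheduler (129/6 per unit): all 6 → value 129, running total 129.00
- search (40/5 per unit): all 5 → value 40, running total 169.00
- auth (165/28 per unit): 13 of 28 → value 13×165/28 = 76.6071, running total 245.61
Total 245.61.

245.61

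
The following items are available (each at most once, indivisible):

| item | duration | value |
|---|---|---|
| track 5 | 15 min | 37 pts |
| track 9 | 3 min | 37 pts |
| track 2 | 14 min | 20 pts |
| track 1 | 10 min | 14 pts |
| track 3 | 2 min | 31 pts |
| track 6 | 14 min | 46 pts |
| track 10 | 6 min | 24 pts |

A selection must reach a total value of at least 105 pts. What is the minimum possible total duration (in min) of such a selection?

19

Subsets with value ≥ 105, sorted by total duration:
- track 9+track 3+track 6: duration 19, value 114
- track 5+track 9+track 3: duration 20, value 105
- track 9+track 1+track 3+track 10: duration 21, value 106
Minimum duration: 19 min.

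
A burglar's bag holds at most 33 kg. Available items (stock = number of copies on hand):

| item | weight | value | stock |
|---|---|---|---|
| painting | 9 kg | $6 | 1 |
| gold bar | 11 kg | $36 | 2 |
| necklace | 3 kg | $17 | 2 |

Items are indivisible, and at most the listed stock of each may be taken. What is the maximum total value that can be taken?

$106

Top feasible selections:
- 2×gold bar + 2×necklace: weight 28, value 106
- 2×gold bar + 1×necklace: weight 25, value 89
Best: $106.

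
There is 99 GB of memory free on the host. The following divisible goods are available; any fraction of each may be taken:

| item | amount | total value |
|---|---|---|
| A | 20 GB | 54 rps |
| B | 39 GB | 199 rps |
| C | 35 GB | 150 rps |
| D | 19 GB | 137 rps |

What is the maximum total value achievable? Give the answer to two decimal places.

Take in order of value per unit:
- D (137/19 per unit): all 19 → value 137, running total 137.00
- B (199/39 per unit): all 39 → value 199, running total 336.00
- C (150/35 per unit): all 35 → value 150, running total 486.00
- A (54/20 per unit): 6 of 20 → value 6×54/20 = 16.2000, running total 502.20
Total 502.20.

502.20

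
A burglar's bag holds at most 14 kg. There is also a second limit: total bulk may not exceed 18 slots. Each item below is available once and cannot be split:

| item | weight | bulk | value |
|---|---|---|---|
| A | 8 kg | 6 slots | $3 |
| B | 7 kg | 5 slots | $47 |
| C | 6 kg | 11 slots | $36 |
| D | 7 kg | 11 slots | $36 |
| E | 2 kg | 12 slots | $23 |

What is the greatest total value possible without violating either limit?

Feasible sets respecting both limits:
- B+C: weight 13, bulk 16, value 83
- B+D: weight 14, bulk 16, value 83
- B+E: weight 9, bulk 17, value 70
Best: $83.

$83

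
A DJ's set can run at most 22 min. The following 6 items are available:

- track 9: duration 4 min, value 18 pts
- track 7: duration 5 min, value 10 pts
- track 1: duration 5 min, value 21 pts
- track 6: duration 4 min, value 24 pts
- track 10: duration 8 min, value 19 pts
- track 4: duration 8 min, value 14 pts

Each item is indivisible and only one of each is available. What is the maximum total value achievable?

Check high-value combinations within 22 min:
- track 9+track 1+track 6+track 10: duration 4+5+4+8=21, value 18+21+24+19=82
- track 9+track 1+track 6+track 4: duration 4+5+4+8=21, value 18+21+24+14=77
- track 7+track 1+track 6+track 10: duration 5+5+4+8=22, value 10+21+24+19=74
Best: 82 pts.

82 pts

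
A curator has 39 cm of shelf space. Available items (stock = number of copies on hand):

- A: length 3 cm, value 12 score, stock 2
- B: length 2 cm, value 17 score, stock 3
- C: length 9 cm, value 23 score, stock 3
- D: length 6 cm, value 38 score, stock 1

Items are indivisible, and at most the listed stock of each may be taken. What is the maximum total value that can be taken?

159 score

Best selections within length 39 and stock limits:
- 2×A + 3×B + 2×C + 1×D: length 36, value 159
- 3×B + 3×C + 1×D: length 39, value 158
- 1×A + 3×B + 2×C + 1×D: length 33, value 147
- 2×A + 3×B + 3×C: length 39, value 144
Best: 159 score.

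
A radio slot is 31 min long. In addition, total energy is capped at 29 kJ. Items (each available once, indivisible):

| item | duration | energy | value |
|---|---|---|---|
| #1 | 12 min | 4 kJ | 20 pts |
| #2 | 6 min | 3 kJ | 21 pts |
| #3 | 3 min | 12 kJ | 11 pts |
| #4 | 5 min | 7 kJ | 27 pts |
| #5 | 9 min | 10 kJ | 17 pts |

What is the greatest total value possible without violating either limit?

79 pts

Feasible sets respecting both limits:
- #1+#2+#3+#4: duration 26, energy 26, value 79
- #1+#2+#3+#5: duration 30, energy 29, value 69
- #1+#2+#4: duration 23, energy 14, value 68
- #2+#4+#5: duration 20, energy 20, value 65
Best: 79 pts.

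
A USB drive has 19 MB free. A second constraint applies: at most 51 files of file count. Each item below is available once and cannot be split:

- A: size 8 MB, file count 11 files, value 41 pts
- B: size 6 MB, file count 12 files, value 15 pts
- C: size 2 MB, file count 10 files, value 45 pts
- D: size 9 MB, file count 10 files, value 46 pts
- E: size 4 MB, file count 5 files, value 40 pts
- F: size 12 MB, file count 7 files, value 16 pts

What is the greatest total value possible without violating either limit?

Feasible sets respecting both limits:
- A+C+D: size 19, file count 31, value 132
- C+D+E: size 15, file count 25, value 131
- A+C+E: size 14, file count 26, value 126
- B+C+D: size 17, file count 32, value 106
Best: 132 pts.

132 pts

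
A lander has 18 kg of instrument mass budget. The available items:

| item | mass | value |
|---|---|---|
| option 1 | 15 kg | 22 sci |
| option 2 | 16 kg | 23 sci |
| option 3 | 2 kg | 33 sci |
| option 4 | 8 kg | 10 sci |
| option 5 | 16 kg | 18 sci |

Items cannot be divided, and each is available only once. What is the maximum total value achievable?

56 sci

This is a 0/1 knapsack; check combinations near the capacity.
- option 2+option 3: mass 16+2=18, value 23+33=56
- option 1+option 3: mass 15+2=17, value 22+33=55
- option 3+option 5: mass 2+16=18, value 33+18=51
- option 3+option 4: mass 2+8=10, value 33+10=43
Best: 56 sci.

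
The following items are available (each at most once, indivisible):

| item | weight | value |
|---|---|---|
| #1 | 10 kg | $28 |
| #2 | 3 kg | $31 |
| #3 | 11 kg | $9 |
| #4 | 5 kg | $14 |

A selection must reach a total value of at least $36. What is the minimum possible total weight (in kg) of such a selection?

Subsets with value ≥ 36, sorted by total weight:
- #2+#4: weight 8, value 45
- #1+#2: weight 13, value 59
- #2+#3: weight 14, value 40
Minimum weight: 8 kg.

8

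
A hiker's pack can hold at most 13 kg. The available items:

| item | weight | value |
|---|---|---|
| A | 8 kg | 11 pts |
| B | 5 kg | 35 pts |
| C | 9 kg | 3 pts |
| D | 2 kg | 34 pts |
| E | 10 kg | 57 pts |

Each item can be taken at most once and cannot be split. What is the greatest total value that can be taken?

91 pts

Check high-value combinations within 13 kg:
- D+E: weight 2+10=12, value 34+57=91
- B+D: weight 5+2=7, value 35+34=69
- E: weight 10, value 57
- A+B: weight 8+5=13, value 11+35=46
- A+D: weight 8+2=10, value 11+34=45
Best: 91 pts.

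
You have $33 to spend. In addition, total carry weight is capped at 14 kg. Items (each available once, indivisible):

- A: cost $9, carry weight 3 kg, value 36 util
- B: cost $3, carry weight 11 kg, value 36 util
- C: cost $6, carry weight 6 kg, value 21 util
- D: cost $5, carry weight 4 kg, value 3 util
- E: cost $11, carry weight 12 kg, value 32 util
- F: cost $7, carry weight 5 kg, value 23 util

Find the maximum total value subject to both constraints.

Feasible sets respecting both limits:
- A+C+F: cost 22, carry weight 14, value 80
- A+B: cost 12, carry weight 14, value 72
- A+D+F: cost 21, carry weight 12, value 62
Best: 80 util.

80 util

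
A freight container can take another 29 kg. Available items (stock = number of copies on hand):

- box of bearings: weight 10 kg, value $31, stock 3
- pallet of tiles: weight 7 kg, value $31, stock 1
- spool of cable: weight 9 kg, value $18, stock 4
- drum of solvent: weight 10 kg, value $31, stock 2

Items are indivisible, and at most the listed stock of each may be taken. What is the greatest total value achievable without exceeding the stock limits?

$93

Best selections within weight 29 and stock limits:
- 1×pallet of tiles + 2×drum of solvent: weight 27, value 93
- 1×box of bearings + 1×pallet of tiles + 1×drum of solvent: weight 27, value 93
Best: $93.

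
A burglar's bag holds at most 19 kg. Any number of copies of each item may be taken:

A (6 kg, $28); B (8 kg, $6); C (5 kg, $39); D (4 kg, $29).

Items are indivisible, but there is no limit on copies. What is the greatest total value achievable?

Best value-per-unit is C at 39/5; filling with it alone gives 3×39 = 117.
Optimal mix: 3×C + 1×D → weight 19, value 146.

$146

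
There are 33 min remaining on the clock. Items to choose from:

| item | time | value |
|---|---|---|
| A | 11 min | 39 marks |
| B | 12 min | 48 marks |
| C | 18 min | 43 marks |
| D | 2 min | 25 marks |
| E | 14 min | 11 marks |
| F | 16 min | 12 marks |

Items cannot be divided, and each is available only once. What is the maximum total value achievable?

Check high-value combinations within 33 min:
- B+C+D: time 12+18+2=32, value 48+43+25=116
- A+B+D: time 11+12+2=25, value 39+48+25=112
- A+C+D: time 11+18+2=31, value 39+43+25=107
Best: 116 marks.

116 marks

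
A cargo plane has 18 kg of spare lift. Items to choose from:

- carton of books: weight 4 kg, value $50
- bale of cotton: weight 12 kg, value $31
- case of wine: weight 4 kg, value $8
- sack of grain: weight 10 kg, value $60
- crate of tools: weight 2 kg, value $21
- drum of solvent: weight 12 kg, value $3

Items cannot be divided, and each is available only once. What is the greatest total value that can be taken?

$131

Check high-value combinations within 18 kg:
- carton of books+sack of grain+crate of tools: weight 4+10+2=16, value 50+60+21=131
- carton of books+case of wine+sack of grain: weight 4+4+10=18, value 50+8+60=118
- carton of books+sack of grain: weight 4+10=14, value 50+60=110
- carton of books+bale of cotton+crate of tools: weight 4+12+2=18, value 50+31+21=102
- case of wine+sack of grain+crate of tools: weight 4+10+2=16, value 8+60+21=89
Best: $131.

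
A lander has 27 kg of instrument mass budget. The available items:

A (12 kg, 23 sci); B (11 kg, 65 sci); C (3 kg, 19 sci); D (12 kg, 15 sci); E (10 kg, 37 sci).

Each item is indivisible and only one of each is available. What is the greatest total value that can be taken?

This is a 0/1 knapsack; check combinations near the capacity.
- B+C+E: mass 11+3+10=24, value 65+19+37=121
- A+B+C: mass 12+11+3=26, value 23+65+19=107
- B+E: mass 11+10=21, value 65+37=102
- B+C+D: mass 11+3+12=26, value 65+19+15=99
Best: 121 sci.

121 sci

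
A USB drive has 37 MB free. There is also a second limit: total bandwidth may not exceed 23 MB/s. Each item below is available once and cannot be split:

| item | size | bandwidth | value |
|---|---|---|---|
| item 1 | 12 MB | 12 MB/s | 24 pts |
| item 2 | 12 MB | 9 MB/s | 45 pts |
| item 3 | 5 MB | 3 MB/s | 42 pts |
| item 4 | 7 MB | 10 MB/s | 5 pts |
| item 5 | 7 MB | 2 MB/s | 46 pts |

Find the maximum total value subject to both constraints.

Feasible sets respecting both limits:
- item 2+item 3+item 5: size 24, bandwidth 14, value 133
- item 1+item 2+item 5: size 31, bandwidth 23, value 115
- item 1+item 3+item 5: size 24, bandwidth 17, value 112
- item 2+item 4+item 5: size 26, bandwidth 21, value 96
Best: 133 pts.

133 pts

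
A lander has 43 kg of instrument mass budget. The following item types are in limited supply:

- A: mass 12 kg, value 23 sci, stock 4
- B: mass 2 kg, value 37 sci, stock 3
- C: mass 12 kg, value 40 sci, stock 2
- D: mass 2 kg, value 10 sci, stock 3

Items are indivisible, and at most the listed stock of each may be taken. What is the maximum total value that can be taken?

Best selections within mass 43 and stock limits:
- 3×B + 2×C + 3×D: mass 36, value 221
- 1×A + 3×B + 2×C: mass 42, value 214
- 3×B + 2×C + 2×D: mass 34, value 211
- 1×A + 3×B + 1×C + 3×D: mass 36, value 204
Best: 221 sci.

221 sci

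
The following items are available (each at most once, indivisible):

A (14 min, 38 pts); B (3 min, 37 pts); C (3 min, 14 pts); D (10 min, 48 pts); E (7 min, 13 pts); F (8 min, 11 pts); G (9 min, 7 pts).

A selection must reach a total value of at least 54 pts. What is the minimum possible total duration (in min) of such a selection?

Subsets with value ≥ 54, sorted by total duration:
- B+D: duration 13, value 85
- B+C+E: duration 13, value 64
- C+D: duration 13, value 62
- B+C+F: duration 14, value 62
Minimum duration: 13 min.

13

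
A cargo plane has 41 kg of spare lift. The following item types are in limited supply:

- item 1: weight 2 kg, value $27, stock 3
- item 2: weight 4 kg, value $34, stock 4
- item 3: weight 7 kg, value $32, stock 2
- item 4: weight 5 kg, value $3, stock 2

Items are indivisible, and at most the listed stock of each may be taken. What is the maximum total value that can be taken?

$284

Best selections within weight 41 and stock limits:
- 3×item 1 + 4×item 2 + 2×item 3 + 1×item 4: weight 41, value 284
- 3×item 1 + 4×item 2 + 2×item 3: weight 36, value 281
Best: $284.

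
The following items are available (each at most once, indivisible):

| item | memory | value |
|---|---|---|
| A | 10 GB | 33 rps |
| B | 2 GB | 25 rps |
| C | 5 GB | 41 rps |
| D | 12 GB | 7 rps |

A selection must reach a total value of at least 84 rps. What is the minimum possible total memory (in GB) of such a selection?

Subsets with value ≥ 84, sorted by total memory:
- A+B+C: memory 17, value 99
- A+B+C+D: memory 29, value 106
Minimum memory: 17 GB.

17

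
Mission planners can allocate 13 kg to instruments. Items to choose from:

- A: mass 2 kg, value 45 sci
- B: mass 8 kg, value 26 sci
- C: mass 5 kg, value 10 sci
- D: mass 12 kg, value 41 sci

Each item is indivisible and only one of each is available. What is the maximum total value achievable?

71 sci

Check high-value combinations within 13 kg:
- A+B: mass 2+8=10, value 45+26=71
- A+C: mass 2+5=7, value 45+10=55
- A: mass 2, value 45
- D: mass 12, value 41
Best: 71 sci.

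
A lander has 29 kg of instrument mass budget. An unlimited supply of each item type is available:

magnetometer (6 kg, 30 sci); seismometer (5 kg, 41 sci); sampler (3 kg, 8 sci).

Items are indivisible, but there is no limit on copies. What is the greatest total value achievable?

213 sci

Best value-per-unit is seismometer at 41/5; filling with it alone gives 5×41 = 205.
Optimal mix: 5×seismometer + 1×sampler → mass 28, value 213.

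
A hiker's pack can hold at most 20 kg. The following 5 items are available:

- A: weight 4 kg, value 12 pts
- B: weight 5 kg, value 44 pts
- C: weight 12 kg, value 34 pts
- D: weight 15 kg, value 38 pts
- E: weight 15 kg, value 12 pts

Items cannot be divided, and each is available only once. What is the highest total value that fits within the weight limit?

This is a 0/1 knapsack; check combinations near the capacity.
- B+D: weight 5+15=20, value 44+38=82
- B+C: weight 5+12=17, value 44+34=78
- A+B: weight 4+5=9, value 12+44=56
- B+E: weight 5+15=20, value 44+12=56
- A+D: weight 4+15=19, value 12+38=50
Best: 82 pts.

82 pts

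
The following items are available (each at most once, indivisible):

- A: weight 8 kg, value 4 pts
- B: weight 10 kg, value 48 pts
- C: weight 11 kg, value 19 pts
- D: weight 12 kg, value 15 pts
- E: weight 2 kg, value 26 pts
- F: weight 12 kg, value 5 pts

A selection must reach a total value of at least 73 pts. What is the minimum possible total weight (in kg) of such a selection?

12

Subsets with value ≥ 73, sorted by total weight:
- B+E: weight 12, value 74
- A+B+E: weight 20, value 78
Minimum weight: 12 kg.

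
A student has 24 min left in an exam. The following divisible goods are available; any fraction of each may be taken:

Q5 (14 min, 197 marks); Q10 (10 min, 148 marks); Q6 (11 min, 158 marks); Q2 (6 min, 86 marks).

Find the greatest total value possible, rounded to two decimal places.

349.00

Take in order of value per unit:
- Q10 (148/10 per unit): all 10 → value 148, running total 148.00
- Q6 (158/11 per unit): all 11 → value 158, running total 306.00
- Q2 (86/6 per unit): 3 of 6 → value 3×86/6 = 43.0000, running total 349.00
Total 349.00.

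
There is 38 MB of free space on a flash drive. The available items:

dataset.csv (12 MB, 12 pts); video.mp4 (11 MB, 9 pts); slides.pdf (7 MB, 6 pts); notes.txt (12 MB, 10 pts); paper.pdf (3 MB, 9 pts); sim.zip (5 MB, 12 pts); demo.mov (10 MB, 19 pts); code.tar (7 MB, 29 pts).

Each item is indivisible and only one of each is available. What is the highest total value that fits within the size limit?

81 pts

Check high-value combinations within 38 MB:
- dataset.csv+paper.pdf+sim.zip+demo.mov+code.tar: size 12+3+5+10+7=37, value 12+9+12+19+29=81
- notes.txt+paper.pdf+sim.zip+demo.mov+code.tar: size 12+3+5+10+7=37, value 10+9+12+19+29=79
- video.mp4+paper.pdf+sim.zip+demo.mov+code.tar: size 11+3+5+10+7=36, value 9+9+12+19+29=78
- slides.pdf+paper.pdf+sim.zip+demo.mov+code.tar: size 7+3+5+10+7=32, value 6+9+12+19+29=75
Best: 81 pts.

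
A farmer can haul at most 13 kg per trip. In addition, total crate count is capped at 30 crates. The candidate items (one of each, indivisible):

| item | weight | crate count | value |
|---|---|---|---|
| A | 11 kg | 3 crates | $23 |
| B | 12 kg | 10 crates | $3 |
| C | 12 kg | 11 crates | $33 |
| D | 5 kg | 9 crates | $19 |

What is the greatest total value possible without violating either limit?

Feasible sets respecting both limits:
- C: weight 12, crate count 11, value 33
- A: weight 11, crate count 3, value 23
- D: weight 5, crate count 9, value 19
- B: weight 12, crate count 10, value 3
Best: $33.

$33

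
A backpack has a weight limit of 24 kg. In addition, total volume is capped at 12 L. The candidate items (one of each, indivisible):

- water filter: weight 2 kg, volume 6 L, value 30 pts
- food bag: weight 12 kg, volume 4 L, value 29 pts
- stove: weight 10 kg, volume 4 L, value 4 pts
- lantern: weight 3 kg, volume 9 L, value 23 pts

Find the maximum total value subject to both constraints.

59 pts

Feasible sets respecting both limits:
- water filter+food bag: weight 14, volume 10, value 59
- water filter+stove: weight 12, volume 10, value 34
- food bag+stove: weight 22, volume 8, value 33
- water filter: weight 2, volume 6, value 30
Best: 59 pts.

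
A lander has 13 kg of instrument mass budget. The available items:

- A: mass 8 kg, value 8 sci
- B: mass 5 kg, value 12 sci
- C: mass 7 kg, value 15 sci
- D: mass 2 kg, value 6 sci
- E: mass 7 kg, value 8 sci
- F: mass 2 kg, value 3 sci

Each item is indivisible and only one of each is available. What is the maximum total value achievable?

27 sci

Check high-value combinations within 13 kg:
- B+C: mass 5+7=12, value 12+15=27
- C+D+F: mass 7+2+2=11, value 15+6+3=24
- C+D: mass 7+2=9, value 15+6=21
- B+D+F: mass 5+2+2=9, value 12+6+3=21
- B+E: mass 5+7=12, value 12+8=20
Best: 27 sci.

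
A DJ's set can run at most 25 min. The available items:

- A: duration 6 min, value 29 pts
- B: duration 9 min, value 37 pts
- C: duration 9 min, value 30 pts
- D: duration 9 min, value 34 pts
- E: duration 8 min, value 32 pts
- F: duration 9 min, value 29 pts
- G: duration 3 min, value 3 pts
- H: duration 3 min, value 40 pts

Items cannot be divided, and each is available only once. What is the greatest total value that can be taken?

114 pts

Check high-value combinations within 25 min:
- B+D+G+H: duration 9+9+3+3=24, value 37+34+3+40=114
- B+E+G+H: duration 9+8+3+3=23, value 37+32+3+40=112
- B+D+H: duration 9+9+3=21, value 37+34+40=111
Best: 114 pts.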